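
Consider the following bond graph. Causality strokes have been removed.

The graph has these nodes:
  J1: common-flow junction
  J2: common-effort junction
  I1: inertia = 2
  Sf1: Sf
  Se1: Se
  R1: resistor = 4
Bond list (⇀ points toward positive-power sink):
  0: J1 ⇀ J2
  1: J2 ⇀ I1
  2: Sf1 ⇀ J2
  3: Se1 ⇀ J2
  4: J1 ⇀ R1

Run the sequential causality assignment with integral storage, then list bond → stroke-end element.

bond 2 stroke→Sf1  (Sf1 (Sf) sets flow on bond)
bond 3 stroke→J2  (Se1 (Se) sets effort on bond)
bond 0 stroke→J1  (J2: bond 3 brought effort, rest push out)
bond 1 stroke→I1  (0-jn J2 has e-setter on 3)
bond 4 stroke→R1  (only one flow-in slot at J1)

bond 0 |J1
bond 1 |I1
bond 2 |Sf1
bond 3 |J2
bond 4 |R1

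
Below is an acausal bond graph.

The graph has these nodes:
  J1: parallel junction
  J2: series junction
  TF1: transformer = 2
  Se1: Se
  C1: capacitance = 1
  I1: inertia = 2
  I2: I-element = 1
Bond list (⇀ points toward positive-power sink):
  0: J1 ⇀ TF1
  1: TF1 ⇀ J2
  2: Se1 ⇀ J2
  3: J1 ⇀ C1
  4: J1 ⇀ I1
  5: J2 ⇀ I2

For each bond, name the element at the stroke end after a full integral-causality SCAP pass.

b0 stroke→TF1
b1 stroke→J2
b2 stroke→J2
b3 stroke→J1
b4 stroke→I1
b5 stroke→I2

#2 stroke at J2  (Se1: effort source, stroke at far end)
#3 stroke at J1  (C1 outputs effort q/C1)
#0 stroke at TF1  (common-e at J1 fixed by 3)
#4 stroke at I1  (0-jn J1 has e-setter on 3)
#1 stroke at J2  (through TF1, causality passes straight; one stroke at TF1)
#5 stroke at I2  (J2 needs exactly one f-in)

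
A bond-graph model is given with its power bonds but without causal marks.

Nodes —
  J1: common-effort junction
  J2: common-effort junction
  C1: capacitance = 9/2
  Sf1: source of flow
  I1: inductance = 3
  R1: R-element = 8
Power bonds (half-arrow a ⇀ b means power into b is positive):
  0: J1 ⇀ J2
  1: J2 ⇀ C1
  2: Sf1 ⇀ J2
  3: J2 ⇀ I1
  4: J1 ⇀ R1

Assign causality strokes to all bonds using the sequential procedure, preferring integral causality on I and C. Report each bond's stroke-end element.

bond 2 stroke→Sf1  (Sf1: flow source, stroke at near end)
bond 1 stroke→J2  (prefer integral on C1)
bond 0 stroke→J1  (J2 effort already set via bond 1)
bond 3 stroke→I1  (J2: bond 1 brought effort, rest push out)
bond 4 stroke→R1  (J1: bond 0 brought effort, rest push out)

β0 stroke→J1
β1 stroke→J2
β2 stroke→Sf1
β3 stroke→I1
β4 stroke→R1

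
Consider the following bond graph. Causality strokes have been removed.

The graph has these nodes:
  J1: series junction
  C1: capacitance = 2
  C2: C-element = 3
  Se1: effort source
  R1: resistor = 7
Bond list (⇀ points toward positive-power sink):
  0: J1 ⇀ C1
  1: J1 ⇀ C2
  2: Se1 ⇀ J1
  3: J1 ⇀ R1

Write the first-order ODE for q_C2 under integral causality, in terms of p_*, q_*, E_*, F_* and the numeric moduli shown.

#2 stroke→J1  (Se1 (Se) sets effort on bond)
#0 stroke→J1  (C1 integral (e out))
#1 stroke→J1  (C2: C, integral causality)
#3 stroke→R1  (only one flow-in slot at J1)

dq_C2/dt = E_Se1/7 - q_C1/14 - q_C2/21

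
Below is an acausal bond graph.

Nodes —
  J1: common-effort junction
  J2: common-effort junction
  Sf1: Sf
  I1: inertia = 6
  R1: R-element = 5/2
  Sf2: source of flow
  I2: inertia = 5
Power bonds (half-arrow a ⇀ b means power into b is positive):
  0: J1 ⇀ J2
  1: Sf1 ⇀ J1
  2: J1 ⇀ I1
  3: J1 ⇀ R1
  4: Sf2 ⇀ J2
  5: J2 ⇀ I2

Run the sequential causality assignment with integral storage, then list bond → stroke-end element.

#1 stroke at Sf1  (source Sf1 imposes f)
#4 stroke at Sf2  (Sf2 (Sf) sets flow on bond)
#2 stroke at I1  (I1 outputs flow p/I1)
#5 stroke at I2  (I2: I, integral causality)
#0 stroke at J2  (J2: last free bond brings effort in)
#3 stroke at J1  (closing 0-jn rule on J1)

bond 0 stroke→J2
bond 1 stroke→Sf1
bond 2 stroke→I1
bond 3 stroke→J1
bond 4 stroke→Sf2
bond 5 stroke→I2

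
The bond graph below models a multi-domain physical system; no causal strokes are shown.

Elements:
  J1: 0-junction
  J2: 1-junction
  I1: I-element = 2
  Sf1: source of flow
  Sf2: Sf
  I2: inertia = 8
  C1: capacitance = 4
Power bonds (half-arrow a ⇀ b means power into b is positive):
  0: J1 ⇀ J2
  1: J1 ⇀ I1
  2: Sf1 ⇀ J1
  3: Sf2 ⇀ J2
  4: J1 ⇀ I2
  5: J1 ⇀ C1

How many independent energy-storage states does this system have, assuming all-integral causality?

b2 →Sf1  (Sf1: flow source, stroke at near end)
b3 →Sf2  (Sf2 (Sf) sets flow on bond)
b0 →J2  (common-f at J2 fixed by 3)
b1 →I1  (I1 integral (f out))
b4 →I2  (I2 outputs flow p/I2)
b5 →J1  (J1 needs exactly one e-in)

3  (C1, I1, I2 all integral)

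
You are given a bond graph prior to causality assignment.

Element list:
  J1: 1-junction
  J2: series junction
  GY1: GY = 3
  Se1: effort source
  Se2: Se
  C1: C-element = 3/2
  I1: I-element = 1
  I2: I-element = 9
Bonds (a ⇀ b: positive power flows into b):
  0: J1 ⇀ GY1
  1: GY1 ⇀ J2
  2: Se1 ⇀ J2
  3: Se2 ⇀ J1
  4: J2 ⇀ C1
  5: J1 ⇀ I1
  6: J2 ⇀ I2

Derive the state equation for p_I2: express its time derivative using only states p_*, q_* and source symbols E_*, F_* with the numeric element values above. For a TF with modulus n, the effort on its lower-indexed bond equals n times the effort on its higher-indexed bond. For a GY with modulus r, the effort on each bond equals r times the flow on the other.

dp_I2/dt = E_Se1 + 3*p_I1 - 2*q_C1/3

#2 stroke at J2  (Se1 (Se) sets effort on bond)
#3 stroke at J1  (Se2: effort source, stroke at far end)
#4 stroke at J2  (prefer integral on C1)
#5 stroke at I1  (prefer integral on I1)
#0 stroke at J1  (1-jn J1 has f-setter on 5)
#1 stroke at J2  (GY1 both-in/both-out from 0)
#6 stroke at I2  (only one flow-in slot at J2)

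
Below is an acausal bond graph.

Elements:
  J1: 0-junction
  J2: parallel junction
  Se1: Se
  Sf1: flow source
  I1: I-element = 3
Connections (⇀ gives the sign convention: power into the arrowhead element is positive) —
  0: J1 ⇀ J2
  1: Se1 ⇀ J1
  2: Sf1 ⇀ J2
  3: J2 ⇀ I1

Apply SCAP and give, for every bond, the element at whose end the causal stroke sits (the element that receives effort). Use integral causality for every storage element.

#0 stroke at J2
#1 stroke at J1
#2 stroke at Sf1
#3 stroke at I1

b1 |J1  (Se1 fixes effort; stroke away)
b2 |Sf1  (Sf1: flow source, stroke at near end)
b0 |J2  (J1 effort already set via bond 1)
b3 |I1  (J2: bond 0 brought effort, rest push out)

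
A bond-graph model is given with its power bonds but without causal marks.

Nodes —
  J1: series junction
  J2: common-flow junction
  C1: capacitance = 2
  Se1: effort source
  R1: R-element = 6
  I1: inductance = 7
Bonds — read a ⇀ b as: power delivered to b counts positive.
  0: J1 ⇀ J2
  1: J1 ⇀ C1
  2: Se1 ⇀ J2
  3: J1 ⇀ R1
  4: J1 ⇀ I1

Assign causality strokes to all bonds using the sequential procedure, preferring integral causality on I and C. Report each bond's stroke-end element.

b2 stroke→J2  (Se1 fixes effort; stroke away)
b0 stroke→J1  (only one flow-in slot at J2)
b1 stroke→J1  (prefer integral on C1)
b4 stroke→I1  (I1 outputs flow p/I1)
b3 stroke→J1  (1-jn J1 has f-setter on 4)

b0 →J1
b1 →J1
b2 →J2
b3 →J1
b4 →I1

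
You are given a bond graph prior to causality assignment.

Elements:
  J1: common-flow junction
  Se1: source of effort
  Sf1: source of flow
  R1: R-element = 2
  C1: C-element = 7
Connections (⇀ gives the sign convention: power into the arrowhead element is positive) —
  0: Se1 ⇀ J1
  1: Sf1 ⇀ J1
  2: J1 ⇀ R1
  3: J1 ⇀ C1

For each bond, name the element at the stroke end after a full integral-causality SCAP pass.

bond 0 |J1  (source Se1 imposes e)
bond 1 |Sf1  (Sf1: flow source, stroke at near end)
bond 2 |J1  (J1: bond 1 brought flow, rest push out)
bond 3 |J1  (1-jn J1 has f-setter on 1)

b0 |J1
b1 |Sf1
b2 |J1
b3 |J1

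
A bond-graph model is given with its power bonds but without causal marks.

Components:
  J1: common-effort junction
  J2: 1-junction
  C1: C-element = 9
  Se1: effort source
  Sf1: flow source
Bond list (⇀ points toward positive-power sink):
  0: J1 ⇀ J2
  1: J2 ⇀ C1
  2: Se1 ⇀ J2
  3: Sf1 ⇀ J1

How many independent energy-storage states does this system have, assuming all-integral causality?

1  (C1 all integral)

β2 stroke at J2  (Se1 (Se) sets effort on bond)
β3 stroke at Sf1  (Sf1: flow source, stroke at near end)
β0 stroke at J1  (closing 0-jn rule on J1)
β1 stroke at J2  (J2 flow already set via bond 0)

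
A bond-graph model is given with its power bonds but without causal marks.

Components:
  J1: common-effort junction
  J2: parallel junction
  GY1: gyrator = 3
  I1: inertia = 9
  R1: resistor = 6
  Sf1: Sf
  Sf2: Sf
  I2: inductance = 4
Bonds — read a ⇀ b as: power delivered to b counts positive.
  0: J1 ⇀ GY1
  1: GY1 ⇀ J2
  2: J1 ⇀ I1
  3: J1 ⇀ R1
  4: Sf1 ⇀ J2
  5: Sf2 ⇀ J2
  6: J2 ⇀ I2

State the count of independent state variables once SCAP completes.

bond 4 stroke→Sf1  (Sf1 (Sf) sets flow on bond)
bond 5 stroke→Sf2  (Sf2 (Sf) sets flow on bond)
bond 2 stroke→I1  (I1 outputs flow p/I1)
bond 6 stroke→I2  (I2 outputs flow p/I2)
bond 1 stroke→J2  (J2 needs exactly one e-in)
bond 0 stroke→J1  (GY1: gyrator matches bond 1)
bond 3 stroke→R1  (J1 effort already set via bond 0)

2  (I1, I2 all integral)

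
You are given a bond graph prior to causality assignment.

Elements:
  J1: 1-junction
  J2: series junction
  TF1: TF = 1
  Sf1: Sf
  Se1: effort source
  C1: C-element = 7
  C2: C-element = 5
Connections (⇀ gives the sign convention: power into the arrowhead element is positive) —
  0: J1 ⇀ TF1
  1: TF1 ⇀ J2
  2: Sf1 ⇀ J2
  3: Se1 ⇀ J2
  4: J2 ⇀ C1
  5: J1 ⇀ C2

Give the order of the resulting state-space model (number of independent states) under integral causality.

2  (C1, C2 all integral)

#2 stroke at Sf1  (Sf1 fixes flow; stroke at Sf1)
#3 stroke at J2  (Se1: effort source, stroke at far end)
#1 stroke at J2  (J2: bond 2 brought flow, rest push out)
#4 stroke at J2  (1-jn J2 has f-setter on 2)
#0 stroke at TF1  (TF1: transformer flips bond 1)
#5 stroke at J1  (J1 flow already set via bond 0)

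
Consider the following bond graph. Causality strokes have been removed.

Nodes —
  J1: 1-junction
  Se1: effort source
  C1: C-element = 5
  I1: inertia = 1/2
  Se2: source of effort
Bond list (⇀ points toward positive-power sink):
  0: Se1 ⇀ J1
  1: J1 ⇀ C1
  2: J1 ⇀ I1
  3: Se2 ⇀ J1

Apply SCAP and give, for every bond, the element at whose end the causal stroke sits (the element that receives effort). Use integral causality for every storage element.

b0 →J1  (Se1 fixes effort; stroke away)
b3 →J1  (Se2 (Se) sets effort on bond)
b1 →J1  (C1 outputs effort q/C1)
b2 →I1  (J1: last free bond brings flow in)

b0 stroke→J1
b1 stroke→J1
b2 stroke→I1
b3 stroke→J1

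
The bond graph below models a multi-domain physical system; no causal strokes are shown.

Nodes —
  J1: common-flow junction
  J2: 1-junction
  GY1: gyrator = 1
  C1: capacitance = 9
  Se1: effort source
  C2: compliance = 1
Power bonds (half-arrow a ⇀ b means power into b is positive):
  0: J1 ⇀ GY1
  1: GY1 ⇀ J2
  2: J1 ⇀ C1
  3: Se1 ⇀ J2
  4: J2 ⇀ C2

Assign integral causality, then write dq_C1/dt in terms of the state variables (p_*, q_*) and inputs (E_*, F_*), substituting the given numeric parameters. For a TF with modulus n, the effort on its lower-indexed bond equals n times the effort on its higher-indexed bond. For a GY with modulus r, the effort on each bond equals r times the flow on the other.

bond 3 →J2  (Se1: effort source, stroke at far end)
bond 2 →J1  (C1 integral (e out))
bond 0 →GY1  (J1 needs exactly one f-in)
bond 1 →GY1  (GY GY1: same side as bond 0)
bond 4 →J2  (J2 flow already set via bond 1)

dq_C1/dt = -E_Se1 + q_C2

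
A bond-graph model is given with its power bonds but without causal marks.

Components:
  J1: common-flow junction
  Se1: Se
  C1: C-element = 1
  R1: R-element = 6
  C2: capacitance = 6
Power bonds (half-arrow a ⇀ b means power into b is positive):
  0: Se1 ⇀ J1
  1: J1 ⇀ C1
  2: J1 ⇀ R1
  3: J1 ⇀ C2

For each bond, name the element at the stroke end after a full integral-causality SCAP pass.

b0 →J1  (source Se1 imposes e)
b1 →J1  (C1: C, integral causality)
b3 →J1  (C2: C, integral causality)
b2 →R1  (J1 needs exactly one f-in)

b0 |J1
b1 |J1
b2 |R1
b3 |J1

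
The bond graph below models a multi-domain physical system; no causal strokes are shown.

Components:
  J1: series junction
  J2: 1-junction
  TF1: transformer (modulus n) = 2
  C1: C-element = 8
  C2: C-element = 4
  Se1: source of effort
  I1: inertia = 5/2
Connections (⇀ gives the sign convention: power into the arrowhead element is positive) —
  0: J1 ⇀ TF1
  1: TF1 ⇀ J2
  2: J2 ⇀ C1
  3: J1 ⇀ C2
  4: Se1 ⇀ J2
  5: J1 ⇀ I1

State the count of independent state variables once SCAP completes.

3  (C1, C2, I1 all integral)

bond 4 →J2  (source Se1 imposes e)
bond 2 →J2  (prefer integral on C1)
bond 1 →TF1  (J2: last free bond brings flow in)
bond 0 →J1  (TF TF1: opposite of bond 1)
bond 3 →J1  (C2 integral (e out))
bond 5 →I1  (only one flow-in slot at J1)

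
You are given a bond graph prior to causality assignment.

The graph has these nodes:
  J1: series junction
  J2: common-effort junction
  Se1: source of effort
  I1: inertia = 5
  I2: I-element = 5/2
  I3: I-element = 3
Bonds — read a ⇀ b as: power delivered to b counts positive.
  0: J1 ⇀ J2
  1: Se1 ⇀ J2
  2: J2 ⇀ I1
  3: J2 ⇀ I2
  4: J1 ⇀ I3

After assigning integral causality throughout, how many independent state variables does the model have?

β1 |J2  (Se1 (Se) sets effort on bond)
β0 |J1  (0-jn J2 has e-setter on 1)
β2 |I1  (0-jn J2 has e-setter on 1)
β3 |I2  (J2: bond 1 brought effort, rest push out)
β4 |I3  (closing 1-jn rule on J1)

3  (I1, I2, I3 all integral)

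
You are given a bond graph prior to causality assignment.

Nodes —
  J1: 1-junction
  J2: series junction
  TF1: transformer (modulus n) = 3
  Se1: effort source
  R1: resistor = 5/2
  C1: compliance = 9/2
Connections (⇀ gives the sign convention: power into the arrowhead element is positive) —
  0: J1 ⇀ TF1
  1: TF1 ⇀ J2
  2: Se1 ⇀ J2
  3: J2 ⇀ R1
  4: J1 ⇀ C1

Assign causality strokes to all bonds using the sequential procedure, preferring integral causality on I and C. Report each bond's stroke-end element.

b2 →J2  (Se1 fixes effort; stroke away)
b4 →J1  (C1 outputs effort q/C1)
b0 →TF1  (closing 1-jn rule on J1)
b1 →J2  (TF1: transformer flips bond 0)
b3 →R1  (J2 needs exactly one f-in)

β0 |TF1
β1 |J2
β2 |J2
β3 |R1
β4 |J1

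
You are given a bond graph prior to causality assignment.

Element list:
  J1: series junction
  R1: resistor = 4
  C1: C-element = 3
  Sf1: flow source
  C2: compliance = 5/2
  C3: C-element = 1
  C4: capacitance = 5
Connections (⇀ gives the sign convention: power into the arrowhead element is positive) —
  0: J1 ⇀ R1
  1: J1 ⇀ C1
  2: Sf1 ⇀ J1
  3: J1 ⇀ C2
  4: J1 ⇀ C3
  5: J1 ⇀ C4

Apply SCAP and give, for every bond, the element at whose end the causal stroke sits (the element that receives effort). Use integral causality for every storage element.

b2 |Sf1  (Sf1 (Sf) sets flow on bond)
b0 |J1  (1-jn J1 has f-setter on 2)
b1 |J1  (common-f at J1 fixed by 2)
b3 |J1  (1-jn J1 has f-setter on 2)
b4 |J1  (J1 flow already set via bond 2)
b5 |J1  (J1 flow already set via bond 2)

bond 0 stroke→J1
bond 1 stroke→J1
bond 2 stroke→Sf1
bond 3 stroke→J1
bond 4 stroke→J1
bond 5 stroke→J1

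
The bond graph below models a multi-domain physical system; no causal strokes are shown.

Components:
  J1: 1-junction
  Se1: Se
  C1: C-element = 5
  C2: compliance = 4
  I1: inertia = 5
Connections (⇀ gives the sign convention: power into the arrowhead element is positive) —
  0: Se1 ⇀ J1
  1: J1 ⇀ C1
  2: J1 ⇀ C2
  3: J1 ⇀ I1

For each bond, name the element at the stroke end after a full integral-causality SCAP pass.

#0 |J1
#1 |J1
#2 |J1
#3 |I1

bond 0 |J1  (Se1 (Se) sets effort on bond)
bond 1 |J1  (C1 integral (e out))
bond 2 |J1  (prefer integral on C2)
bond 3 |I1  (J1: last free bond brings flow in)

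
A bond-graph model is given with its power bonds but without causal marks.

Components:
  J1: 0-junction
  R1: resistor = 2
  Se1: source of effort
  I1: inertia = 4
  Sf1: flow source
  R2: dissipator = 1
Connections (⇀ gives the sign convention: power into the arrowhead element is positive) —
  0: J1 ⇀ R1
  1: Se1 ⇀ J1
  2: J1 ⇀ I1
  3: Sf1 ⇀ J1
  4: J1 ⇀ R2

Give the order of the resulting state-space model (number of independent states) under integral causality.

1  (I1 all integral)

b1 |J1  (source Se1 imposes e)
b3 |Sf1  (Sf1 (Sf) sets flow on bond)
b0 |R1  (J1 effort already set via bond 1)
b2 |I1  (common-e at J1 fixed by 1)
b4 |R2  (J1: bond 1 brought effort, rest push out)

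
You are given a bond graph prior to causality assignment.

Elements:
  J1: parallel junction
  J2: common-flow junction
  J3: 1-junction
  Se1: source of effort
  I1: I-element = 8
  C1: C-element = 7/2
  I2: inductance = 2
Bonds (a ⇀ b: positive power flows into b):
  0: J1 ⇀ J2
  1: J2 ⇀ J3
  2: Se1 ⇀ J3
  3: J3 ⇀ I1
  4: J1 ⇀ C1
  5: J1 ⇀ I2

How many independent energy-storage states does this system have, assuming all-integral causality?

3  (C1, I1, I2 all integral)

bond 2 →J3  (Se1 fixes effort; stroke away)
bond 3 →I1  (I1: I, integral causality)
bond 1 →J3  (J3 flow already set via bond 3)
bond 0 →J2  (common-f at J2 fixed by 1)
bond 4 →J1  (C1 integral (e out))
bond 5 →I2  (J1 effort already set via bond 4)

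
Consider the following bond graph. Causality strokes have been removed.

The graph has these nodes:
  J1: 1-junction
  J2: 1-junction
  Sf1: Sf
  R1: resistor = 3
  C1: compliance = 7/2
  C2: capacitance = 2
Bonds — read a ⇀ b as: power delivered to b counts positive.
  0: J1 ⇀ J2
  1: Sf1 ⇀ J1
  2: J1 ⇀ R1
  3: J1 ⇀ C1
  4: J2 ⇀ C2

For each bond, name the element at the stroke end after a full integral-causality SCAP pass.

b1 stroke→Sf1  (Sf1: flow source, stroke at near end)
b0 stroke→J1  (common-f at J1 fixed by 1)
b2 stroke→J1  (1-jn J1 has f-setter on 1)
b3 stroke→J1  (J1: bond 1 brought flow, rest push out)
b4 stroke→J2  (1-jn J2 has f-setter on 0)

bond 0 stroke→J1
bond 1 stroke→Sf1
bond 2 stroke→J1
bond 3 stroke→J1
bond 4 stroke→J2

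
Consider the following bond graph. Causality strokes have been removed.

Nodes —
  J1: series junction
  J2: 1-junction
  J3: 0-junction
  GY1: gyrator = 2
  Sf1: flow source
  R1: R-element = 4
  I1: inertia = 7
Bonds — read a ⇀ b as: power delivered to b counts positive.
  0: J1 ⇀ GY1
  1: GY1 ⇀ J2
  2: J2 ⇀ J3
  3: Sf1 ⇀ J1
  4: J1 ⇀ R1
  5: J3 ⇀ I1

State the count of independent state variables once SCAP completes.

1  (I1 all integral)

bond 3 →Sf1  (Sf1 (Sf) sets flow on bond)
bond 0 →J1  (J1: bond 3 brought flow, rest push out)
bond 4 →J1  (J1 flow already set via bond 3)
bond 1 →J2  (GY1 both-in/both-out from 0)
bond 2 →J3  (J2: last free bond brings flow in)
bond 5 →I1  (J3: bond 2 brought effort, rest push out)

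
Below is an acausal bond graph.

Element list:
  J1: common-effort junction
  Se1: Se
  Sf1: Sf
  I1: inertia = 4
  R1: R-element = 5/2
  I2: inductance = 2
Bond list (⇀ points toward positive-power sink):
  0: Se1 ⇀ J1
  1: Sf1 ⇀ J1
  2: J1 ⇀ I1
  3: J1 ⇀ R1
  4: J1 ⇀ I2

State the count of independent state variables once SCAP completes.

2  (I1, I2 all integral)

bond 0 stroke at J1  (Se1 fixes effort; stroke away)
bond 1 stroke at Sf1  (Sf1: flow source, stroke at near end)
bond 2 stroke at I1  (common-e at J1 fixed by 0)
bond 3 stroke at R1  (J1: bond 0 brought effort, rest push out)
bond 4 stroke at I2  (J1 effort already set via bond 0)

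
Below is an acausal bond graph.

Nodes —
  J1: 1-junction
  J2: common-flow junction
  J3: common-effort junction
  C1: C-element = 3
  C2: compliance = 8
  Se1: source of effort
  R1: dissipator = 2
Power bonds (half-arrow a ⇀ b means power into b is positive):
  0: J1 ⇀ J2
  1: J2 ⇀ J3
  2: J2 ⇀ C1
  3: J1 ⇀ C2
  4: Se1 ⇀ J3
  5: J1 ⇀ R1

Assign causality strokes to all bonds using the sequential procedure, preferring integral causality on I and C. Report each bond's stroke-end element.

b4 stroke at J3  (Se1 (Se) sets effort on bond)
b1 stroke at J2  (common-e at J3 fixed by 4)
b2 stroke at J2  (C1: C, integral causality)
b0 stroke at J1  (J2 needs exactly one f-in)
b3 stroke at J1  (C2: C, integral causality)
b5 stroke at R1  (closing 1-jn rule on J1)

bond 0 stroke→J1
bond 1 stroke→J2
bond 2 stroke→J2
bond 3 stroke→J1
bond 4 stroke→J3
bond 5 stroke→R1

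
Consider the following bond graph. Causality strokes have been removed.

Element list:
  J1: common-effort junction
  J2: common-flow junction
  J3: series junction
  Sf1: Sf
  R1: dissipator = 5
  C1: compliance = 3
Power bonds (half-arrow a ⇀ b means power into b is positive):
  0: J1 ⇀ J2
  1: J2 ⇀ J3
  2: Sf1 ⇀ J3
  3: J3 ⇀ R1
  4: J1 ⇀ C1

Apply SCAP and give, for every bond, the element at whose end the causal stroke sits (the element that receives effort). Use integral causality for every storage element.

β2 stroke at Sf1  (Sf1 fixes flow; stroke at Sf1)
β1 stroke at J3  (common-f at J3 fixed by 2)
β3 stroke at J3  (common-f at J3 fixed by 2)
β0 stroke at J2  (common-f at J2 fixed by 1)
β4 stroke at J1  (closing 0-jn rule on J1)

b0 |J2
b1 |J3
b2 |Sf1
b3 |J3
b4 |J1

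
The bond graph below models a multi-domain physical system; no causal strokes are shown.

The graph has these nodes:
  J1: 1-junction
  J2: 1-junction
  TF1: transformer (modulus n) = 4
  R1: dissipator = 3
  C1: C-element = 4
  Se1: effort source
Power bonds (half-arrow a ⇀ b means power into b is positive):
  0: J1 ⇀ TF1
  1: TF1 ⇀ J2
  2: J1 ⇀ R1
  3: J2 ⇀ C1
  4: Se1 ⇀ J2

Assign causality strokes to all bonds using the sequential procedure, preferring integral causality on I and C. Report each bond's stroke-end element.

#4 stroke→J2  (Se1 (Se) sets effort on bond)
#3 stroke→J2  (C1 outputs effort q/C1)
#1 stroke→TF1  (J2 needs exactly one f-in)
#0 stroke→J1  (through TF1, causality passes straight; one stroke at TF1)
#2 stroke→R1  (closing 1-jn rule on J1)

#0 →J1
#1 →TF1
#2 →R1
#3 →J2
#4 →J2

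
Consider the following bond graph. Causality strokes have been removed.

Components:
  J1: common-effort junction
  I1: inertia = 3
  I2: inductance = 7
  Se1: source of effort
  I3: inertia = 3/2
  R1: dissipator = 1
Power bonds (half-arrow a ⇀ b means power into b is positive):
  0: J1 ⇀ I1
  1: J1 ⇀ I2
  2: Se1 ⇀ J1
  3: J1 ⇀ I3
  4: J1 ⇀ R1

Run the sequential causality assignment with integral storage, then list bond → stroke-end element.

β0 stroke→I1
β1 stroke→I2
β2 stroke→J1
β3 stroke→I3
β4 stroke→R1

b2 stroke→J1  (source Se1 imposes e)
b0 stroke→I1  (J1: bond 2 brought effort, rest push out)
b1 stroke→I2  (common-e at J1 fixed by 2)
b3 stroke→I3  (common-e at J1 fixed by 2)
b4 stroke→R1  (common-e at J1 fixed by 2)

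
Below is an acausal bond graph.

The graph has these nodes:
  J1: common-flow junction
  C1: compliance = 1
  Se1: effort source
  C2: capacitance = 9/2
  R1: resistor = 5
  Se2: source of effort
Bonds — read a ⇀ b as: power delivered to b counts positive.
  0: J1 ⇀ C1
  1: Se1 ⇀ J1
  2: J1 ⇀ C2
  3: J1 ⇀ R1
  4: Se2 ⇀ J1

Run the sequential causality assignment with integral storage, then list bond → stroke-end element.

bond 0 |J1
bond 1 |J1
bond 2 |J1
bond 3 |R1
bond 4 |J1

b1 stroke→J1  (Se1 fixes effort; stroke away)
b4 stroke→J1  (Se2: effort source, stroke at far end)
b0 stroke→J1  (C1: C, integral causality)
b2 stroke→J1  (C2: C, integral causality)
b3 stroke→R1  (J1: last free bond brings flow in)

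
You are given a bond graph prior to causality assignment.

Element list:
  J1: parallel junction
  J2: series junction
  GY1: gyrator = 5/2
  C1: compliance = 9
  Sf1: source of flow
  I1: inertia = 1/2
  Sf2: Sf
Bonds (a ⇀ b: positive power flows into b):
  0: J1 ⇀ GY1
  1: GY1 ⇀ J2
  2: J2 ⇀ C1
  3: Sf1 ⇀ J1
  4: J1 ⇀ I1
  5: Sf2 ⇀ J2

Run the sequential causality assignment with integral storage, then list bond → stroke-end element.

#0 →J1
#1 →J2
#2 →J2
#3 →Sf1
#4 →I1
#5 →Sf2

#3 |Sf1  (Sf1 fixes flow; stroke at Sf1)
#5 |Sf2  (Sf2: flow source, stroke at near end)
#1 |J2  (common-f at J2 fixed by 5)
#2 |J2  (common-f at J2 fixed by 5)
#0 |J1  (GY1: gyrator matches bond 1)
#4 |I1  (0-jn J1 has e-setter on 0)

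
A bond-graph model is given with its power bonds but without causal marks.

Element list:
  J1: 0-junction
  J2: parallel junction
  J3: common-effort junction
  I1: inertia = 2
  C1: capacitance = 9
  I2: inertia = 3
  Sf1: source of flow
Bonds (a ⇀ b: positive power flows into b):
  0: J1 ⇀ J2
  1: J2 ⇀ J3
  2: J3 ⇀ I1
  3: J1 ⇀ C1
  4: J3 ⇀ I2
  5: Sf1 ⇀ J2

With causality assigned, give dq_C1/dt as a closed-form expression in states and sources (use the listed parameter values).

dq_C1/dt = F_Sf1 - p_I1/2 - p_I2/3

β5 stroke→Sf1  (Sf1 fixes flow; stroke at Sf1)
β2 stroke→I1  (I1 integral (f out))
β3 stroke→J1  (prefer integral on C1)
β0 stroke→J2  (J1 effort already set via bond 3)
β1 stroke→J3  (J2 effort already set via bond 0)
β4 stroke→I2  (J3: bond 1 brought effort, rest push out)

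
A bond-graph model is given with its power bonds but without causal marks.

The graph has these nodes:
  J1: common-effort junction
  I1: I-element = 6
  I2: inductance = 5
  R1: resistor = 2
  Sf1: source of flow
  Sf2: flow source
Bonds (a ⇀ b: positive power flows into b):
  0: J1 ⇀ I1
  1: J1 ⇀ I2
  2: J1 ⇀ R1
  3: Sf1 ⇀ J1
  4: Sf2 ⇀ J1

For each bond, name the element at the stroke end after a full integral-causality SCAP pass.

b0 →I1
b1 →I2
b2 →J1
b3 →Sf1
b4 →Sf2

b3 |Sf1  (source Sf1 imposes f)
b4 |Sf2  (Sf2 fixes flow; stroke at Sf2)
b0 |I1  (I1 outputs flow p/I1)
b1 |I2  (I2: I, integral causality)
b2 |J1  (J1: last free bond brings effort in)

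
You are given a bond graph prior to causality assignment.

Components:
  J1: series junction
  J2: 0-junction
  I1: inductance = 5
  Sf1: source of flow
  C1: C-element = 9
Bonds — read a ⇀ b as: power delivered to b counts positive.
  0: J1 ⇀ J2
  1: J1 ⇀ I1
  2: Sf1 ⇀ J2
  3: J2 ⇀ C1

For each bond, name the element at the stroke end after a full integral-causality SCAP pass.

bond 0 →J1
bond 1 →I1
bond 2 →Sf1
bond 3 →J2

#2 stroke→Sf1  (source Sf1 imposes f)
#1 stroke→I1  (I1 outputs flow p/I1)
#0 stroke→J1  (J1: bond 1 brought flow, rest push out)
#3 stroke→J2  (closing 0-jn rule on J2)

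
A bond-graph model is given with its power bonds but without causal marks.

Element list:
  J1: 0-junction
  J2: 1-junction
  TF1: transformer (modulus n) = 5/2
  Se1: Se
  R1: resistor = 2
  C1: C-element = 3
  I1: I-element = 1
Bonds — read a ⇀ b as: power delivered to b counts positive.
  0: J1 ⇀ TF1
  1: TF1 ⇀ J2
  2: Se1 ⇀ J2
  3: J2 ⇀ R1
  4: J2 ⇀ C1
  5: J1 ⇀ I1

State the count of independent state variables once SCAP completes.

2  (C1, I1 all integral)

#2 stroke→J2  (Se1 (Se) sets effort on bond)
#4 stroke→J2  (C1 outputs effort q/C1)
#5 stroke→I1  (I1 outputs flow p/I1)
#0 stroke→J1  (closing 0-jn rule on J1)
#1 stroke→TF1  (TF1 one-in-one-out from 0)
#3 stroke→J2  (J2 flow already set via bond 1)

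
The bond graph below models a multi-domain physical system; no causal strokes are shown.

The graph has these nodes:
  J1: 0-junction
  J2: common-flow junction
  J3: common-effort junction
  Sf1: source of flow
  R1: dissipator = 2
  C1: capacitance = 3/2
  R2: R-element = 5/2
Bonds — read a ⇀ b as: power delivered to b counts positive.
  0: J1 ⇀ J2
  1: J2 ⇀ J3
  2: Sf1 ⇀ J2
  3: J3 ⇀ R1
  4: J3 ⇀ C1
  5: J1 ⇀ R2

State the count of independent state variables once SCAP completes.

#2 stroke→Sf1  (source Sf1 imposes f)
#0 stroke→J2  (1-jn J2 has f-setter on 2)
#1 stroke→J2  (1-jn J2 has f-setter on 2)
#5 stroke→J1  (only one effort-in slot at J1)
#4 stroke→J3  (C1: C, integral causality)
#3 stroke→R1  (J3: bond 4 brought effort, rest push out)

1  (C1 all integral)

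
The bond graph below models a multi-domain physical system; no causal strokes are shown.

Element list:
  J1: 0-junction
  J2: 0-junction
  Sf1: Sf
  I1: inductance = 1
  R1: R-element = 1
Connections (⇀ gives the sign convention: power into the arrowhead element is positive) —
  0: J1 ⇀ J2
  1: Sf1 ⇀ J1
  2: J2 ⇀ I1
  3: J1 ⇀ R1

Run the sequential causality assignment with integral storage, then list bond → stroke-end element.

#0 →J2
#1 →Sf1
#2 →I1
#3 →J1

#1 |Sf1  (Sf1 (Sf) sets flow on bond)
#2 |I1  (I1: I, integral causality)
#0 |J2  (J2 needs exactly one e-in)
#3 |J1  (J1 needs exactly one e-in)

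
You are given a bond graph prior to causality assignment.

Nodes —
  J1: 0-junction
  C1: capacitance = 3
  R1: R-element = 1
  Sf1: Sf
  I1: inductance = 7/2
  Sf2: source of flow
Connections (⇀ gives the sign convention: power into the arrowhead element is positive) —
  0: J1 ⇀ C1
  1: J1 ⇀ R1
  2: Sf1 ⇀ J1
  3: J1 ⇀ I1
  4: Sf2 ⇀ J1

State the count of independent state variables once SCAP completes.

bond 2 stroke→Sf1  (source Sf1 imposes f)
bond 4 stroke→Sf2  (Sf2: flow source, stroke at near end)
bond 0 stroke→J1  (C1 integral (e out))
bond 1 stroke→R1  (J1: bond 0 brought effort, rest push out)
bond 3 stroke→I1  (J1: bond 0 brought effort, rest push out)

2  (C1, I1 all integral)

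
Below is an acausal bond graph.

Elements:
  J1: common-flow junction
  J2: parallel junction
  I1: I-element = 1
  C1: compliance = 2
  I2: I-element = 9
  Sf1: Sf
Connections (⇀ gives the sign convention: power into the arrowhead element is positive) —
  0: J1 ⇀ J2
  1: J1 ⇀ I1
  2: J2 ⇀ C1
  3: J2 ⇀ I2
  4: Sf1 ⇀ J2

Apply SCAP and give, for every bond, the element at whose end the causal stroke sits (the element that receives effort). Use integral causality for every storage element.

b4 |Sf1  (Sf1: flow source, stroke at near end)
b1 |I1  (I1 integral (f out))
b0 |J1  (J1: bond 1 brought flow, rest push out)
b2 |J2  (prefer integral on C1)
b3 |I2  (J2 effort already set via bond 2)

b0 →J1
b1 →I1
b2 →J2
b3 →I2
b4 →Sf1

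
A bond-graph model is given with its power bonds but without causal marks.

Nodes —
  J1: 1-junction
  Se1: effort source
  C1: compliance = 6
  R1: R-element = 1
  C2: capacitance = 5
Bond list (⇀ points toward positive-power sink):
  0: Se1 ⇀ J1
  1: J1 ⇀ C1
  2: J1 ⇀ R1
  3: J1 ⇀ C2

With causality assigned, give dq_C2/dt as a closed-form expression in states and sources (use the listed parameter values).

β0 |J1  (source Se1 imposes e)
β1 |J1  (C1: C, integral causality)
β3 |J1  (C2: C, integral causality)
β2 |R1  (J1 needs exactly one f-in)

dq_C2/dt = E_Se1 - q_C1/6 - q_C2/5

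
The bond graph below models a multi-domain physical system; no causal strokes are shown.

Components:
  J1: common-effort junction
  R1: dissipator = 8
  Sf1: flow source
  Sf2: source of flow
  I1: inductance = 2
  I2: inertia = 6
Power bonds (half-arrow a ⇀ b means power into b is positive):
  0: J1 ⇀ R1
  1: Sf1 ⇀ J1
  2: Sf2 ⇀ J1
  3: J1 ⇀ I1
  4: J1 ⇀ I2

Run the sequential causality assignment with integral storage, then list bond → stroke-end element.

b1 stroke at Sf1  (Sf1 fixes flow; stroke at Sf1)
b2 stroke at Sf2  (Sf2 (Sf) sets flow on bond)
b3 stroke at I1  (I1: I, integral causality)
b4 stroke at I2  (prefer integral on I2)
b0 stroke at J1  (only one effort-in slot at J1)

b0 stroke at J1
b1 stroke at Sf1
b2 stroke at Sf2
b3 stroke at I1
b4 stroke at I2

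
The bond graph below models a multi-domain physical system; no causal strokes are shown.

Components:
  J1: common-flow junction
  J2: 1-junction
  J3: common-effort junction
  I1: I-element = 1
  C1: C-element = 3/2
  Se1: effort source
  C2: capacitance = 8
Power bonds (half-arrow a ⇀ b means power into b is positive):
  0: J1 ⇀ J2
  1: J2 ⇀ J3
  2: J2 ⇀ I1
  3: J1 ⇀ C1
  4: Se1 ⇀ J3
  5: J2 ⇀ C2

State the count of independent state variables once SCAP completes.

3  (C1, C2, I1 all integral)

bond 4 →J3  (Se1 (Se) sets effort on bond)
bond 1 →J2  (J3: bond 4 brought effort, rest push out)
bond 2 →I1  (I1 outputs flow p/I1)
bond 0 →J2  (J2: bond 2 brought flow, rest push out)
bond 5 →J2  (J2 flow already set via bond 2)
bond 3 →J1  (1-jn J1 has f-setter on 0)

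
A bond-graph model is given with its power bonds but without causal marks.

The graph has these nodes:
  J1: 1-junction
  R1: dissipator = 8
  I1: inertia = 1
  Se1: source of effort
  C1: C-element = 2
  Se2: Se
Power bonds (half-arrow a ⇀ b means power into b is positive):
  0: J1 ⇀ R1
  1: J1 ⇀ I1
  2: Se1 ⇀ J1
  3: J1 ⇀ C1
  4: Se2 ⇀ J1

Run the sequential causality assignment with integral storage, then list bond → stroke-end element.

#0 stroke→J1
#1 stroke→I1
#2 stroke→J1
#3 stroke→J1
#4 stroke→J1

bond 2 stroke at J1  (Se1 (Se) sets effort on bond)
bond 4 stroke at J1  (Se2 (Se) sets effort on bond)
bond 1 stroke at I1  (I1 integral (f out))
bond 0 stroke at J1  (common-f at J1 fixed by 1)
bond 3 stroke at J1  (1-jn J1 has f-setter on 1)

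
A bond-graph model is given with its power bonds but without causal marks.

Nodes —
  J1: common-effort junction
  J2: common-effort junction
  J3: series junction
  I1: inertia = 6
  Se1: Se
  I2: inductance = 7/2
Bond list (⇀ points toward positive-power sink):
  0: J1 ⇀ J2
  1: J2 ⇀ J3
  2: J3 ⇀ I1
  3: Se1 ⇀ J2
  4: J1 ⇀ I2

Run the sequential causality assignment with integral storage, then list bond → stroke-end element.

b3 |J2  (Se1 (Se) sets effort on bond)
b0 |J1  (J2: bond 3 brought effort, rest push out)
b1 |J3  (J2 effort already set via bond 3)
b2 |I1  (J3: last free bond brings flow in)
b4 |I2  (0-jn J1 has e-setter on 0)

β0 →J1
β1 →J3
β2 →I1
β3 →J2
β4 →I2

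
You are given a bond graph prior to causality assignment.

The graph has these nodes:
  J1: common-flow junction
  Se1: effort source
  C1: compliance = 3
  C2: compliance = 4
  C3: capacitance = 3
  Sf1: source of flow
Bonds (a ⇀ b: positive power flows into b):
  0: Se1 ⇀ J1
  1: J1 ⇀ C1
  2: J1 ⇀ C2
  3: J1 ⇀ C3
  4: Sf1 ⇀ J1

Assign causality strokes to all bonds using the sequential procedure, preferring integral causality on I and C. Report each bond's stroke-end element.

bond 0 →J1
bond 1 →J1
bond 2 →J1
bond 3 →J1
bond 4 →Sf1

β0 stroke→J1  (Se1 (Se) sets effort on bond)
β4 stroke→Sf1  (Sf1: flow source, stroke at near end)
β1 stroke→J1  (J1 flow already set via bond 4)
β2 stroke→J1  (common-f at J1 fixed by 4)
β3 stroke→J1  (J1 flow already set via bond 4)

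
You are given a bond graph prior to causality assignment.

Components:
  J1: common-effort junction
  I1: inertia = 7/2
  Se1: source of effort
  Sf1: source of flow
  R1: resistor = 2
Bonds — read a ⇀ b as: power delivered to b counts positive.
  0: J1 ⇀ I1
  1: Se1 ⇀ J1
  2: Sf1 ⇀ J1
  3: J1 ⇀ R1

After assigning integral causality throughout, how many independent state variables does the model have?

b1 |J1  (source Se1 imposes e)
b2 |Sf1  (Sf1 (Sf) sets flow on bond)
b0 |I1  (J1: bond 1 brought effort, rest push out)
b3 |R1  (J1 effort already set via bond 1)

1  (I1 all integral)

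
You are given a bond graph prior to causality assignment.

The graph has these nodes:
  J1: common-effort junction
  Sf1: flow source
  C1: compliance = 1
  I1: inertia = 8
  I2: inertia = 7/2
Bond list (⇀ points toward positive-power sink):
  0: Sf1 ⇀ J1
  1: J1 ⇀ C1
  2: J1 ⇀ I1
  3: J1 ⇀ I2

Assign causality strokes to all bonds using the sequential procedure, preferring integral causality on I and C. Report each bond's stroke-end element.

bond 0 →Sf1  (source Sf1 imposes f)
bond 1 →J1  (prefer integral on C1)
bond 2 →I1  (J1 effort already set via bond 1)
bond 3 →I2  (0-jn J1 has e-setter on 1)

β0 stroke at Sf1
β1 stroke at J1
β2 stroke at I1
β3 stroke at I2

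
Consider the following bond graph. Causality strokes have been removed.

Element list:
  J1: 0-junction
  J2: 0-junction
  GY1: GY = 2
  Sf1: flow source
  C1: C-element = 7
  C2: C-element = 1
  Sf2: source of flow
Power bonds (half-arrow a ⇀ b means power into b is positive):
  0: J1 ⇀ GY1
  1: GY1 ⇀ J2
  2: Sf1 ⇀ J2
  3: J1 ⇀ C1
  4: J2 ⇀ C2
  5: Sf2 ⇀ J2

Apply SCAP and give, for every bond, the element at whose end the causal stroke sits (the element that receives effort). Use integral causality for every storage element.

bond 2 →Sf1  (Sf1 (Sf) sets flow on bond)
bond 5 →Sf2  (Sf2 (Sf) sets flow on bond)
bond 3 →J1  (C1 outputs effort q/C1)
bond 0 →GY1  (J1 effort already set via bond 3)
bond 1 →GY1  (GY1 both-in/both-out from 0)
bond 4 →J2  (only one effort-in slot at J2)

β0 stroke at GY1
β1 stroke at GY1
β2 stroke at Sf1
β3 stroke at J1
β4 stroke at J2
β5 stroke at Sf2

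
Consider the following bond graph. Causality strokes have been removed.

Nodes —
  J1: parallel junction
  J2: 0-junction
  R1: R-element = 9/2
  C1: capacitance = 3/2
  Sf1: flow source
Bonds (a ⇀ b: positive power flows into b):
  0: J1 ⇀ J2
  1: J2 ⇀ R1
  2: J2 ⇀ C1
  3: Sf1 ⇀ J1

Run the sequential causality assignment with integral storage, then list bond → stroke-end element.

β0 stroke at J1
β1 stroke at R1
β2 stroke at J2
β3 stroke at Sf1

b3 →Sf1  (Sf1 fixes flow; stroke at Sf1)
b0 →J1  (J1: last free bond brings effort in)
b2 →J2  (C1 integral (e out))
b1 →R1  (J2: bond 2 brought effort, rest push out)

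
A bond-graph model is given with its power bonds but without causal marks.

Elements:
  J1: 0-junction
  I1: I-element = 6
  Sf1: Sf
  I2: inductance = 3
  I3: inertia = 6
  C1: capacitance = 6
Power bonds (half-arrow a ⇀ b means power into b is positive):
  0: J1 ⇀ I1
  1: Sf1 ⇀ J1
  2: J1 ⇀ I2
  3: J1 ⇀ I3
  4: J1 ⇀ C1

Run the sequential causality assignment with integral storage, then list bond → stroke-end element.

bond 0 stroke→I1
bond 1 stroke→Sf1
bond 2 stroke→I2
bond 3 stroke→I3
bond 4 stroke→J1

β1 stroke at Sf1  (Sf1: flow source, stroke at near end)
β0 stroke at I1  (I1 outputs flow p/I1)
β2 stroke at I2  (I2 integral (f out))
β3 stroke at I3  (I3 integral (f out))
β4 stroke at J1  (J1 needs exactly one e-in)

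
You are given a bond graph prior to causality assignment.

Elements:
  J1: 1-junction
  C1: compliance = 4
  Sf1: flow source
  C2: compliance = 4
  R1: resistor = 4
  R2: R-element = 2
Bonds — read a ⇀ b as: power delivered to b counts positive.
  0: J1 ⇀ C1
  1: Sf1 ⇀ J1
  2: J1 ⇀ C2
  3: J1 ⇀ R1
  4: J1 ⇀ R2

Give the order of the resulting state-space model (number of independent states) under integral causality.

#1 stroke at Sf1  (Sf1 fixes flow; stroke at Sf1)
#0 stroke at J1  (1-jn J1 has f-setter on 1)
#2 stroke at J1  (1-jn J1 has f-setter on 1)
#3 stroke at J1  (J1 flow already set via bond 1)
#4 stroke at J1  (1-jn J1 has f-setter on 1)

2  (C1, C2 all integral)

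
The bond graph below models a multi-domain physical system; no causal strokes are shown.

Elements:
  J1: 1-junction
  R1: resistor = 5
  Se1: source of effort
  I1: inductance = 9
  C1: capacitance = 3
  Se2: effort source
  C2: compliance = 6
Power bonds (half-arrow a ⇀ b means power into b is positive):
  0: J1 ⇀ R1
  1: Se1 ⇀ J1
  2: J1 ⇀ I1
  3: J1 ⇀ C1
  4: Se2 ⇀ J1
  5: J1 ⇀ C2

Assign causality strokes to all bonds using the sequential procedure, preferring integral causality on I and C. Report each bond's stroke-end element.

bond 0 |J1
bond 1 |J1
bond 2 |I1
bond 3 |J1
bond 4 |J1
bond 5 |J1

b1 stroke at J1  (source Se1 imposes e)
b4 stroke at J1  (Se2: effort source, stroke at far end)
b2 stroke at I1  (I1 outputs flow p/I1)
b0 stroke at J1  (J1: bond 2 brought flow, rest push out)
b3 stroke at J1  (1-jn J1 has f-setter on 2)
b5 stroke at J1  (J1 flow already set via bond 2)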